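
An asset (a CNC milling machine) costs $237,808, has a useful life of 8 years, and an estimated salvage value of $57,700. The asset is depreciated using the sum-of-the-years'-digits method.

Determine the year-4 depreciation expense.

Depreciable base = $237,808 − $57,700 = $180,108.
Sum of the years' digits = 8+7+6+5+4+3+2+1 = 36.
Year 1: $180,108 × 8/36 = $40,024. Book value $197,784.
Year 2: $180,108 × 7/36 = $35,021. Book value $162,763.
Year 3: $180,108 × 6/36 = $30,018. Book value $132,745.
Year 4: $180,108 × 5/36 = $25,015. Book value $107,730.

$25,015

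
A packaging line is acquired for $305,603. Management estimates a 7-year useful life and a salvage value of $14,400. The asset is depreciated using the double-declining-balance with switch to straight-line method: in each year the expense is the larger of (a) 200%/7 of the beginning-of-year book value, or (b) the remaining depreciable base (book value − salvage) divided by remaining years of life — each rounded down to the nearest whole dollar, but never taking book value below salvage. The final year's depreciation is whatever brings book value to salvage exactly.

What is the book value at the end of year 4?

$79,552

Depreciable base = $305,603 − $14,400 = $291,203.
Year 1: DB = ⌊$305,603 × 200%/7⌋ = $87,315; SL = ⌊$291,203/7⌋ = $41,600 → take DB $87,315. Book value $218,288.
Year 2: DB = ⌊$218,288 × 200%/7⌋ = $62,368; SL = ⌊$203,888/6⌋ = $33,981 → take DB $62,368. Book value $155,920.
Year 3: DB = ⌊$155,920 × 200%/7⌋ = $44,548; SL = ⌊$141,520/5⌋ = $28,304 → take DB $44,548. Book value $111,372.
Year 4: DB = ⌊$111,372 × 200%/7⌋ = $31,820; SL = ⌊$96,972/4⌋ = $24,243 → take DB $31,820. Book value $79,552.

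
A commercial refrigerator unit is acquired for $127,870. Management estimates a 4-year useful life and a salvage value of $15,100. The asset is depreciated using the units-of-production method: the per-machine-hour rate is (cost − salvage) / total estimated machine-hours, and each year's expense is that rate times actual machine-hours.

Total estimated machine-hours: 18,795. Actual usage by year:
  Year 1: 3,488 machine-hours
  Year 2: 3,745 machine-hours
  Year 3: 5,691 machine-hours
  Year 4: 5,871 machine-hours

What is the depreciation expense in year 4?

$35,226

Depreciable base = $127,870 − $15,100 = $112,770.
Rate = $112,770 / 18,795 machine-hours = $6 per machine-hour.
Year 1: 3,488 × $6 = $20,928. Book value $106,942.
Year 2: 3,745 × $6 = $22,470. Book value $84,472.
Year 3: 5,691 × $6 = $34,146. Book value $50,326.
Year 4: 5,871 × $6 = $35,226. Book value $15,100.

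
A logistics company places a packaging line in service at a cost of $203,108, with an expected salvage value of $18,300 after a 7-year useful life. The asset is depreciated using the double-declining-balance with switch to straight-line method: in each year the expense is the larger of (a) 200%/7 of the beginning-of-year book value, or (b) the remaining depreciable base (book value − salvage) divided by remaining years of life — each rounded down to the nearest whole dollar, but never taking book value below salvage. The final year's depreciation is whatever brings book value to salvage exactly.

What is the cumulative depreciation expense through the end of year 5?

Depreciable base = $203,108 − $18,300 = $184,808.
Year 1: DB = ⌊$203,108 × 200%/7⌋ = $58,030; SL = ⌊$184,808/7⌋ = $26,401 → take DB $58,030. Book value $145,078.
Year 2: DB = ⌊$145,078 × 200%/7⌋ = $41,450; SL = ⌊$126,778/6⌋ = $21,129 → take DB $41,450. Book value $103,628.
Year 3: DB = ⌊$103,628 × 200%/7⌋ = $29,608; SL = ⌊$85,328/5⌋ = $17,065 → take DB $29,608. Book value $74,020.
Year 4: DB = ⌊$74,020 × 200%/7⌋ = $21,148; SL = ⌊$55,720/4⌋ = $13,930 → take DB $21,148. Book value $52,872.
Year 5: DB = ⌊$52,872 × 200%/7⌋ = $15,106; SL = ⌊$34,572/3⌋ = $11,524 → take DB $15,106. Book value $37,766.
Accumulated through year 5 = $203,108 − $37,766 = $165,342.

$165,342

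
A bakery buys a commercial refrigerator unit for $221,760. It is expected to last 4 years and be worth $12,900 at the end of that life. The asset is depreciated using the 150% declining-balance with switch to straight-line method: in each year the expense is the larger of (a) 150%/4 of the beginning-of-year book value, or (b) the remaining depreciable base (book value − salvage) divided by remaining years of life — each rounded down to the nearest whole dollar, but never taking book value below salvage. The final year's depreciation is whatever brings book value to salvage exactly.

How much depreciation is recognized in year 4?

$36,863

Depreciable base = $221,760 − $12,900 = $208,860.
Year 1: DB = ⌊$221,760 × 150%/4⌋ = $83,160; SL = ⌊$208,860/4⌋ = $52,215 → take DB $83,160. Book value $138,600.
Year 2: DB = ⌊$138,600 × 150%/4⌋ = $51,975; SL = ⌊$125,700/3⌋ = $41,900 → take DB $51,975. Book value $86,625.
Year 3: DB = ⌊$86,625 × 150%/4⌋ = $32,484; SL = ⌊$73,725/2⌋ = $36,862 → take SL $36,862. Book value $49,763.
Year 4 (final): $49,763 − $12,900 = $36,863. Book value $12,900.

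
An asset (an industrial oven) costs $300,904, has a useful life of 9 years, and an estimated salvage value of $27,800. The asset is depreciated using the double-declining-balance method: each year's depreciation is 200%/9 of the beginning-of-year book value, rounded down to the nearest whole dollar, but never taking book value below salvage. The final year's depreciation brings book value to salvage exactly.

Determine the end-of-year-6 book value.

$66,615

Depreciable base = $300,904 − $27,800 = $273,104.
Year 1: ⌊$300,904 × 200%/9⌋ = $66,867. Book value $234,037.
Year 2: ⌊$234,037 × 200%/9⌋ = $52,008. Book value $182,029.
Year 3: ⌊$182,029 × 200%/9⌋ = $40,450. Book value $141,579.
Year 4: ⌊$141,579 × 200%/9⌋ = $31,462. Book value $110,117.
Year 5: ⌊$110,117 × 200%/9⌋ = $24,470. Book value $85,647.
Year 6: ⌊$85,647 × 200%/9⌋ = $19,032. Book value $66,615.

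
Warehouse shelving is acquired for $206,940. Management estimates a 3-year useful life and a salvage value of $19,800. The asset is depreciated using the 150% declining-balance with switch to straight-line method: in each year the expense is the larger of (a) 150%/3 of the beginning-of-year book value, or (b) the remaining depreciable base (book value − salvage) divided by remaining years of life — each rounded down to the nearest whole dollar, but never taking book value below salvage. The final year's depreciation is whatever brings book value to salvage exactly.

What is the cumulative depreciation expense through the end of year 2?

Depreciable base = $206,940 − $19,800 = $187,140.
Year 1: DB = ⌊$206,940 × 150%/3⌋ = $103,470; SL = ⌊$187,140/3⌋ = $62,380 → take DB $103,470. Book value $103,470.
Year 2: DB = ⌊$103,470 × 150%/3⌋ = $51,735; SL = ⌊$83,670/2⌋ = $41,835 → take DB $51,735. Book value $51,735.
Accumulated through year 2 = $206,940 − $51,735 = $155,205.

$155,205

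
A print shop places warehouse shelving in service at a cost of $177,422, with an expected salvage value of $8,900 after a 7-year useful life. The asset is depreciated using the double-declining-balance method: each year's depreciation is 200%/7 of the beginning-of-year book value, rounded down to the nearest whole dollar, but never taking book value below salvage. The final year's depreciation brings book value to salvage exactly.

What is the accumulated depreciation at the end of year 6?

Depreciable base = $177,422 − $8,900 = $168,522.
Year 1: ⌊$177,422 × 200%/7⌋ = $50,692. Book value $126,730.
Year 2: ⌊$126,730 × 200%/7⌋ = $36,208. Book value $90,522.
Year 3: ⌊$90,522 × 200%/7⌋ = $25,863. Book value $64,659.
Year 4: ⌊$64,659 × 200%/7⌋ = $18,474. Book value $46,185.
Year 5: ⌊$46,185 × 200%/7⌋ = $13,195. Book value $32,990.
Year 6: ⌊$32,990 × 200%/7⌋ = $9,425. Book value $23,565.
Accumulated through year 6 = $177,422 − $23,565 = $153,857.

$153,857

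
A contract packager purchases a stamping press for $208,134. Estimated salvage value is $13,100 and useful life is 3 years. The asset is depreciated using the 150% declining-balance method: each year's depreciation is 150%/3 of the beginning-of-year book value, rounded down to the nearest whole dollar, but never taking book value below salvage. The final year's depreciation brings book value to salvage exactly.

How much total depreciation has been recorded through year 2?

Depreciable base = $208,134 − $13,100 = $195,034.
Year 1: ⌊$208,134 × 150%/3⌋ = $104,067. Book value $104,067.
Year 2: ⌊$104,067 × 150%/3⌋ = $52,033. Book value $52,034.
Accumulated through year 2 = $208,134 − $52,034 = $156,100.

$156,100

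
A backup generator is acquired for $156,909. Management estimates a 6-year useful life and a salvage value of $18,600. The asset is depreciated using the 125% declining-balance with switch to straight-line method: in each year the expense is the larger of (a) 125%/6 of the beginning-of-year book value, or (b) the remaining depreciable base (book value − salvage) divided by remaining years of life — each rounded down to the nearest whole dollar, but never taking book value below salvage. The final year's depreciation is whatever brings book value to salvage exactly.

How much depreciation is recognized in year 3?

$20,487

Depreciable base = $156,909 − $18,600 = $138,309.
Year 1: DB = ⌊$156,909 × 125%/6⌋ = $32,689; SL = ⌊$138,309/6⌋ = $23,051 → take DB $32,689. Book value $124,220.
Year 2: DB = ⌊$124,220 × 125%/6⌋ = $25,879; SL = ⌊$105,620/5⌋ = $21,124 → take DB $25,879. Book value $98,341.
Year 3: DB = ⌊$98,341 × 125%/6⌋ = $20,487; SL = ⌊$79,741/4⌋ = $19,935 → take DB $20,487. Book value $77,854.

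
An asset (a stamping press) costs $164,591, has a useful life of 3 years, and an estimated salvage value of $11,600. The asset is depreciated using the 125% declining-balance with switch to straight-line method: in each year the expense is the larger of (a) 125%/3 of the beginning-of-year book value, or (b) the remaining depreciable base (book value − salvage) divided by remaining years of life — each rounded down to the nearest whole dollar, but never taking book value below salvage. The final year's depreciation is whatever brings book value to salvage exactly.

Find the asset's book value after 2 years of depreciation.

Depreciable base = $164,591 − $11,600 = $152,991.
Year 1: DB = ⌊$164,591 × 125%/3⌋ = $68,579; SL = ⌊$152,991/3⌋ = $50,997 → take DB $68,579. Book value $96,012.
Year 2: DB = ⌊$96,012 × 125%/3⌋ = $40,005; SL = ⌊$84,412/2⌋ = $42,206 → take SL $42,206. Book value $53,806.

$53,806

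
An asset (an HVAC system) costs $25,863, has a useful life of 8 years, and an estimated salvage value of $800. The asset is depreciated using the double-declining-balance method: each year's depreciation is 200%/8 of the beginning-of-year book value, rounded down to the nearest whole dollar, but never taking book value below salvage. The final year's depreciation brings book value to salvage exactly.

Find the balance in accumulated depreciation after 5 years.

Depreciable base = $25,863 − $800 = $25,063.
Year 1: ⌊$25,863 × 200%/8⌋ = $6,465. Book value $19,398.
Year 2: ⌊$19,398 × 200%/8⌋ = $4,849. Book value $14,549.
Year 3: ⌊$14,549 × 200%/8⌋ = $3,637. Book value $10,912.
Year 4: ⌊$10,912 × 200%/8⌋ = $2,728. Book value $8,184.
Year 5: ⌊$8,184 × 200%/8⌋ = $2,046. Book value $6,138.
Accumulated through year 5 = $25,863 − $6,138 = $19,725.

$19,725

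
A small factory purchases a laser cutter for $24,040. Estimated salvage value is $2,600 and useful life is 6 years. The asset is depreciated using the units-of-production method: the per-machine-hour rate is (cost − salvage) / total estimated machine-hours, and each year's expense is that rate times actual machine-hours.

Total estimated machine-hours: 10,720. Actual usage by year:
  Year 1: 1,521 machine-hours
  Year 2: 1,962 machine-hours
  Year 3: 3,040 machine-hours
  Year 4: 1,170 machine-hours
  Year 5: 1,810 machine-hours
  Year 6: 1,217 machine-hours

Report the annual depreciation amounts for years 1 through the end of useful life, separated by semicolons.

$3,042; $3,924; $6,080; $2,340; $3,620; $2,434

Depreciable base = $24,040 − $2,600 = $21,440.
Rate = $21,440 / 10,720 machine-hours = $2 per machine-hour.
Year 1: 1,521 × $2 = $3,042. Book value $20,998.
Year 2: 1,962 × $2 = $3,924. Book value $17,074.
Year 3: 3,040 × $2 = $6,080. Book value $10,994.
Year 4: 1,170 × $2 = $2,340. Book value $8,654.
Year 5: 1,810 × $2 = $3,620. Book value $5,034.
Year 6: 1,217 × $2 = $2,434. Book value $2,600.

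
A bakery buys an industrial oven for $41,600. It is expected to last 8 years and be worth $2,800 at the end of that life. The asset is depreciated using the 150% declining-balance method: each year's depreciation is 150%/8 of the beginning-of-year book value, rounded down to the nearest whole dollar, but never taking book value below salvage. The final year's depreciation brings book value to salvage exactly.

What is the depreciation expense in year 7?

$2,244

Depreciable base = $41,600 − $2,800 = $38,800.
Year 1: ⌊$41,600 × 150%/8⌋ = $7,800. Book value $33,800.
Year 2: ⌊$33,800 × 150%/8⌋ = $6,337. Book value $27,463.
Year 3: ⌊$27,463 × 150%/8⌋ = $5,149. Book value $22,314.
Year 4: ⌊$22,314 × 150%/8⌋ = $4,183. Book value $18,131.
Year 5: ⌊$18,131 × 150%/8⌋ = $3,399. Book value $14,732.
Year 6: ⌊$14,732 × 150%/8⌋ = $2,762. Book value $11,970.
Year 7: ⌊$11,970 × 150%/8⌋ = $2,244. Book value $9,726.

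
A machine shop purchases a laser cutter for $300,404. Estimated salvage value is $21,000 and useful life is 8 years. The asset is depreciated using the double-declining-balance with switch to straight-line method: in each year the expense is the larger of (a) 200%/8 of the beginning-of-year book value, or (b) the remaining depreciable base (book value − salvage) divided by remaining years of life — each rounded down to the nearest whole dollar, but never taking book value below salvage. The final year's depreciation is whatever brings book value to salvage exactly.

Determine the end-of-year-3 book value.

Depreciable base = $300,404 − $21,000 = $279,404.
Year 1: DB = ⌊$300,404 × 200%/8⌋ = $75,101; SL = ⌊$279,404/8⌋ = $34,925 → take DB $75,101. Book value $225,303.
Year 2: DB = ⌊$225,303 × 200%/8⌋ = $56,325; SL = ⌊$204,303/7⌋ = $29,186 → take DB $56,325. Book value $168,978.
Year 3: DB = ⌊$168,978 × 200%/8⌋ = $42,244; SL = ⌊$147,978/6⌋ = $24,663 → take DB $42,244. Book value $126,734.

$126,734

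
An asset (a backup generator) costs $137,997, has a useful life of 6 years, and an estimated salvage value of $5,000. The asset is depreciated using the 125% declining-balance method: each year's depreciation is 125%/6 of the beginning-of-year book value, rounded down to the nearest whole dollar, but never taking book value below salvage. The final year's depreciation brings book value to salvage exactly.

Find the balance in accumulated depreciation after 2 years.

Depreciable base = $137,997 − $5,000 = $132,997.
Year 1: ⌊$137,997 × 125%/6⌋ = $28,749. Book value $109,248.
Year 2: ⌊$109,248 × 125%/6⌋ = $22,760. Book value $86,488.
Accumulated through year 2 = $137,997 − $86,488 = $51,509.

$51,509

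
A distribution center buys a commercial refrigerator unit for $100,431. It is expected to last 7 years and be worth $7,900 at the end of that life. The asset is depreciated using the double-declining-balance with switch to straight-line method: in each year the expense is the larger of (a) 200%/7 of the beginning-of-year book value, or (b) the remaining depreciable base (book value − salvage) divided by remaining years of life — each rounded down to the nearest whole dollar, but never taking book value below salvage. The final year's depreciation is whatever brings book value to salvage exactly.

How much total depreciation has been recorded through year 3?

$63,830

Depreciable base = $100,431 − $7,900 = $92,531.
Year 1: DB = ⌊$100,431 × 200%/7⌋ = $28,694; SL = ⌊$92,531/7⌋ = $13,218 → take DB $28,694. Book value $71,737.
Year 2: DB = ⌊$71,737 × 200%/7⌋ = $20,496; SL = ⌊$63,837/6⌋ = $10,639 → take DB $20,496. Book value $51,241.
Year 3: DB = ⌊$51,241 × 200%/7⌋ = $14,640; SL = ⌊$43,341/5⌋ = $8,668 → take DB $14,640. Book value $36,601.
Accumulated through year 3 = $100,431 − $36,601 = $63,830.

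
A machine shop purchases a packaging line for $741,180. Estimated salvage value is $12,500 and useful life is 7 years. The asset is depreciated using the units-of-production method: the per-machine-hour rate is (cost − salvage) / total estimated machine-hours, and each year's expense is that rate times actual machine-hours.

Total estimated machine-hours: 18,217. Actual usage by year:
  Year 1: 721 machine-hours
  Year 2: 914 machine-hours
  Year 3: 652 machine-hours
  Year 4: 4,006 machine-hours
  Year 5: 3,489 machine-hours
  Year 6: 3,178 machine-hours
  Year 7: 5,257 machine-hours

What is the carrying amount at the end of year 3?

$649,700

Depreciable base = $741,180 − $12,500 = $728,680.
Rate = $728,680 / 18,217 machine-hours = $40 per machine-hour.
Year 1: 721 × $40 = $28,840. Book value $712,340.
Year 2: 914 × $40 = $36,560. Book value $675,780.
Year 3: 652 × $40 = $26,080. Book value $649,700.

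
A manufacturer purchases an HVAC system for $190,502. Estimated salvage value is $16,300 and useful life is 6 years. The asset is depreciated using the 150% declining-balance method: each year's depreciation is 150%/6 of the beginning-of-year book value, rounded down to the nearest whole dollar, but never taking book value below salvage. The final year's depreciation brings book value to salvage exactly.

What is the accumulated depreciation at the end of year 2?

$83,344

Depreciable base = $190,502 − $16,300 = $174,202.
Year 1: ⌊$190,502 × 150%/6⌋ = $47,625. Book value $142,877.
Year 2: ⌊$142,877 × 150%/6⌋ = $35,719. Book value $107,158.
Accumulated through year 2 = $190,502 − $107,158 = $83,344.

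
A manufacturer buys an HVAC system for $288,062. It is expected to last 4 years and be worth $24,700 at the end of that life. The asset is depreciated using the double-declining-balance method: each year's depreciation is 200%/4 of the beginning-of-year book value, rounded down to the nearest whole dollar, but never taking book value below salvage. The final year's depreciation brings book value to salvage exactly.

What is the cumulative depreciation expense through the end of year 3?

$252,054

Depreciable base = $288,062 − $24,700 = $263,362.
Year 1: ⌊$288,062 × 200%/4⌋ = $144,031. Book value $144,031.
Year 2: ⌊$144,031 × 200%/4⌋ = $72,015. Book value $72,016.
Year 3: ⌊$72,016 × 200%/4⌋ = $36,008. Book value $36,008.
Accumulated through year 3 = $288,062 − $36,008 = $252,054.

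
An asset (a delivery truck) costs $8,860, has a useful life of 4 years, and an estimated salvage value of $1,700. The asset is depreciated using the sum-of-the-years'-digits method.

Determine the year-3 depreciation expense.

$1,432

Depreciable base = $8,860 − $1,700 = $7,160.
Sum of the years' digits = 4+3+2+1 = 10.
Year 1: $7,160 × 4/10 = $2,864. Book value $5,996.
Year 2: $7,160 × 3/10 = $2,148. Book value $3,848.
Year 3: $7,160 × 2/10 = $1,432. Book value $2,416.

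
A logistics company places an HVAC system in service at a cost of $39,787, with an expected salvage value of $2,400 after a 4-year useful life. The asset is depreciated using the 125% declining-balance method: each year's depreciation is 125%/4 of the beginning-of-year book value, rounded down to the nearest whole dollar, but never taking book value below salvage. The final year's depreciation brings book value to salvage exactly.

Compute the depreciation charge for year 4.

Depreciable base = $39,787 − $2,400 = $37,387.
Year 1: ⌊$39,787 × 125%/4⌋ = $12,433. Book value $27,354.
Year 2: ⌊$27,354 × 125%/4⌋ = $8,548. Book value $18,806.
Year 3: ⌊$18,806 × 125%/4⌋ = $5,876. Book value $12,930.
Year 4 (final): $12,930 − $2,400 = $10,530. Book value $2,400.

$10,530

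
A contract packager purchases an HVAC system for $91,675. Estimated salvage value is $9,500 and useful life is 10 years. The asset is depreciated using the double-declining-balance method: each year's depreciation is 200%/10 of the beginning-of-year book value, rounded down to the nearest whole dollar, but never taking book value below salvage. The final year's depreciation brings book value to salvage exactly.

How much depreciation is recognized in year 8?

Depreciable base = $91,675 − $9,500 = $82,175.
Year 1: ⌊$91,675 × 200%/10⌋ = $18,335. Book value $73,340.
Year 2: ⌊$73,340 × 200%/10⌋ = $14,668. Book value $58,672.
Year 3: ⌊$58,672 × 200%/10⌋ = $11,734. Book value $46,938.
Year 4: ⌊$46,938 × 200%/10⌋ = $9,387. Book value $37,551.
Year 5: ⌊$37,551 × 200%/10⌋ = $7,510. Book value $30,041.
Year 6: ⌊$30,041 × 200%/10⌋ = $6,008. Book value $24,033.
Year 7: ⌊$24,033 × 200%/10⌋ = $4,806. Book value $19,227.
Year 8: ⌊$19,227 × 200%/10⌋ = $3,845. Book value $15,382.

$3,845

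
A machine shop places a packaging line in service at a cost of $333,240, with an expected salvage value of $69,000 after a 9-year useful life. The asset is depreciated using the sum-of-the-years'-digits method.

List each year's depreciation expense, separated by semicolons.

$52,848; $46,976; $41,104; $35,232; $29,360; $23,488; $17,616; $11,744; $5,872

Depreciable base = $333,240 − $69,000 = $264,240.
Sum of the years' digits = 9+8+7+6+5+4+3+2+1 = 45.
Year 1: $264,240 × 9/45 = $52,848. Book value $280,392.
Year 2: $264,240 × 8/45 = $46,976. Book value $233,416.
Year 3: $264,240 × 7/45 = $41,104. Book value $192,312.
Year 4: $264,240 × 6/45 = $35,232. Book value $157,080.
Year 5: $264,240 × 5/45 = $29,360. Book value $127,720.
Year 6: $264,240 × 4/45 = $23,488. Book value $104,232.
Year 7: $264,240 × 3/45 = $17,616. Book value $86,616.
Year 8: $264,240 × 2/45 = $11,744. Book value $74,872.
Year 9: $264,240 × 1/45 = $5,872. Book value $69,000.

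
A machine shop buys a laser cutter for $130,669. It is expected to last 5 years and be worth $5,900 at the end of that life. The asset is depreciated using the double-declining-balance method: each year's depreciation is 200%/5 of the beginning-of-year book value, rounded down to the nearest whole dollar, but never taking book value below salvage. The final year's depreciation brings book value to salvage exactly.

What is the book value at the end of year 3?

$28,226

Depreciable base = $130,669 − $5,900 = $124,769.
Year 1: ⌊$130,669 × 200%/5⌋ = $52,267. Book value $78,402.
Year 2: ⌊$78,402 × 200%/5⌋ = $31,360. Book value $47,042.
Year 3: ⌊$47,042 × 200%/5⌋ = $18,816. Book value $28,226.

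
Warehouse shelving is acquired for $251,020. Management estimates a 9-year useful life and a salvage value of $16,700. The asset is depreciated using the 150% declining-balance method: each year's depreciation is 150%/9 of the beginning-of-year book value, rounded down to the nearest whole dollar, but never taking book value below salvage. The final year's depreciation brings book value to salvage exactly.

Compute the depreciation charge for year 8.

Depreciable base = $251,020 − $16,700 = $234,320.
Year 1: ⌊$251,020 × 150%/9⌋ = $41,836. Book value $209,184.
Year 2: ⌊$209,184 × 150%/9⌋ = $34,864. Book value $174,320.
Year 3: ⌊$174,320 × 150%/9⌋ = $29,053. Book value $145,267.
Year 4: ⌊$145,267 × 150%/9⌋ = $24,211. Book value $121,056.
Year 5: ⌊$121,056 × 150%/9⌋ = $20,176. Book value $100,880.
Year 6: ⌊$100,880 × 150%/9⌋ = $16,813. Book value $84,067.
Year 7: ⌊$84,067 × 150%/9⌋ = $14,011. Book value $70,056.
Year 8: ⌊$70,056 × 150%/9⌋ = $11,676. Book value $58,380.

$11,676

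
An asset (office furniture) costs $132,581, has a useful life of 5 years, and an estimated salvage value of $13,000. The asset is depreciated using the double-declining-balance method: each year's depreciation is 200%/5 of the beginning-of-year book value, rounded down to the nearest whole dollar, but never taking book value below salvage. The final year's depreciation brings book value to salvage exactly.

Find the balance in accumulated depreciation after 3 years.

Depreciable base = $132,581 − $13,000 = $119,581.
Year 1: ⌊$132,581 × 200%/5⌋ = $53,032. Book value $79,549.
Year 2: ⌊$79,549 × 200%/5⌋ = $31,819. Book value $47,730.
Year 3: ⌊$47,730 × 200%/5⌋ = $19,092. Book value $28,638.
Accumulated through year 3 = $132,581 − $28,638 = $103,943.

$103,943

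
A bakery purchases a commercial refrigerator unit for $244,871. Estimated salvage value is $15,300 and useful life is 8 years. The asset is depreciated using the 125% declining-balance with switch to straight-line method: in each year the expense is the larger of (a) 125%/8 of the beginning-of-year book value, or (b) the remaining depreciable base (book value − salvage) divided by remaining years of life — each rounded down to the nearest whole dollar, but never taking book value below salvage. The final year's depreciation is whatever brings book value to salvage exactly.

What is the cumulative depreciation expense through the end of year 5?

Depreciable base = $244,871 − $15,300 = $229,571.
Year 1: DB = ⌊$244,871 × 125%/8⌋ = $38,261; SL = ⌊$229,571/8⌋ = $28,696 → take DB $38,261. Book value $206,610.
Year 2: DB = ⌊$206,610 × 125%/8⌋ = $32,282; SL = ⌊$191,310/7⌋ = $27,330 → take DB $32,282. Book value $174,328.
Year 3: DB = ⌊$174,328 × 125%/8⌋ = $27,238; SL = ⌊$159,028/6⌋ = $26,504 → take DB $27,238. Book value $147,090.
Year 4: DB = ⌊$147,090 × 125%/8⌋ = $22,982; SL = ⌊$131,790/5⌋ = $26,358 → take SL $26,358. Book value $120,732.
Year 5: DB = ⌊$120,732 × 125%/8⌋ = $18,864; SL = ⌊$105,432/4⌋ = $26,358 → take SL $26,358. Book value $94,374.
Accumulated through year 5 = $244,871 − $94,374 = $150,497.

$150,497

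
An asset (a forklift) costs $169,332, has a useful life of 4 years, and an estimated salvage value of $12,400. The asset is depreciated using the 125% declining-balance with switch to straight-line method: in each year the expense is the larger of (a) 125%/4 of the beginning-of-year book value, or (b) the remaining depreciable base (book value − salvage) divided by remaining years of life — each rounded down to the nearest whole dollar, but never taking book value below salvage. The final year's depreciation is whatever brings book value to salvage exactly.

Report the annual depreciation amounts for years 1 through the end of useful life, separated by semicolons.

Depreciable base = $169,332 − $12,400 = $156,932.
Year 1: DB = ⌊$169,332 × 125%/4⌋ = $52,916; SL = ⌊$156,932/4⌋ = $39,233 → take DB $52,916. Book value $116,416.
Year 2: DB = ⌊$116,416 × 125%/4⌋ = $36,380; SL = ⌊$104,016/3⌋ = $34,672 → take DB $36,380. Book value $80,036.
Year 3: DB = ⌊$80,036 × 125%/4⌋ = $25,011; SL = ⌊$67,636/2⌋ = $33,818 → take SL $33,818. Book value $46,218.
Year 4 (final): $46,218 − $12,400 = $33,818. Book value $12,400.

$52,916; $36,380; $33,818; $33,818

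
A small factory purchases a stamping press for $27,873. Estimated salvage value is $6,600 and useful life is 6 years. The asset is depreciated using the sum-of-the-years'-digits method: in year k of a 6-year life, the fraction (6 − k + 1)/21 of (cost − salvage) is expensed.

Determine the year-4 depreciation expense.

$3,039

Depreciable base = $27,873 − $6,600 = $21,273.
Sum of the years' digits = 6+5+4+3+2+1 = 21.
Year 1: $21,273 × 6/21 = $6,078. Book value $21,795.
Year 2: $21,273 × 5/21 = $5,065. Book value $16,730.
Year 3: $21,273 × 4/21 = $4,052. Book value $12,678.
Year 4: $21,273 × 3/21 = $3,039. Book value $9,639.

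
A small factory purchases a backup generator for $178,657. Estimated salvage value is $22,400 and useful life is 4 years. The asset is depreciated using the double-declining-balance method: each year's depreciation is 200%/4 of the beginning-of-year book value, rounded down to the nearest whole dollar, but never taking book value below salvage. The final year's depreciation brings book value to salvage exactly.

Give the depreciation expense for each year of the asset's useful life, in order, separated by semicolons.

Depreciable base = $178,657 − $22,400 = $156,257.
Year 1: ⌊$178,657 × 200%/4⌋ = $89,328. Book value $89,329.
Year 2: ⌊$89,329 × 200%/4⌋ = $44,664. Book value $44,665.
Year 3: ⌊$44,665 × 200%/4⌋ = $22,332, capped at $22,265. Book value $22,400.
Year 4 (final): $22,400 − $22,400 = $0. Book value $22,400.

$89,328; $44,664; $22,265; $0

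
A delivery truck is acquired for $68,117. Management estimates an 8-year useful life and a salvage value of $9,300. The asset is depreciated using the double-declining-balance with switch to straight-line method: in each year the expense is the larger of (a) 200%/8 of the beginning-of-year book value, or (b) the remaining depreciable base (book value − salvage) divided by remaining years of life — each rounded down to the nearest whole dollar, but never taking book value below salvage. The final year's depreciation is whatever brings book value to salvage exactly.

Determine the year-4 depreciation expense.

Depreciable base = $68,117 − $9,300 = $58,817.
Year 1: DB = ⌊$68,117 × 200%/8⌋ = $17,029; SL = ⌊$58,817/8⌋ = $7,352 → take DB $17,029. Book value $51,088.
Year 2: DB = ⌊$51,088 × 200%/8⌋ = $12,772; SL = ⌊$41,788/7⌋ = $5,969 → take DB $12,772. Book value $38,316.
Year 3: DB = ⌊$38,316 × 200%/8⌋ = $9,579; SL = ⌊$29,016/6⌋ = $4,836 → take DB $9,579. Book value $28,737.
Year 4: DB = ⌊$28,737 × 200%/8⌋ = $7,184; SL = ⌊$19,437/5⌋ = $3,887 → take DB $7,184. Book value $21,553.

$7,184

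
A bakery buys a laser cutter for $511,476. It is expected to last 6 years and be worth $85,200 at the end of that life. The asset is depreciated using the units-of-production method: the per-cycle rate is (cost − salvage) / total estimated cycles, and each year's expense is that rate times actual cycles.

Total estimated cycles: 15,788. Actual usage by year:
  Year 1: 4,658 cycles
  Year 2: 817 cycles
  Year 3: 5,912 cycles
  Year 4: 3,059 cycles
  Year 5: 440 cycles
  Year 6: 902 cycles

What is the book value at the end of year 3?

Depreciable base = $511,476 − $85,200 = $426,276.
Rate = $426,276 / 15,788 cycles = $27 per cycle.
Year 1: 4,658 × $27 = $125,766. Book value $385,710.
Year 2: 817 × $27 = $22,059. Book value $363,651.
Year 3: 5,912 × $27 = $159,624. Book value $204,027.

$204,027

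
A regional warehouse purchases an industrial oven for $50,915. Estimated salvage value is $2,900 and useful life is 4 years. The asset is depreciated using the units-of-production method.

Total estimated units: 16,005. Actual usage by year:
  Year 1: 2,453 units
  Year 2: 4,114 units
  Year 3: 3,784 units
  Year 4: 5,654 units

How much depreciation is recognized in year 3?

$11,352

Depreciable base = $50,915 − $2,900 = $48,015.
Rate = $48,015 / 16,005 units = $3 per unit.
Year 1: 2,453 × $3 = $7,359. Book value $43,556.
Year 2: 4,114 × $3 = $12,342. Book value $31,214.
Year 3: 3,784 × $3 = $11,352. Book value $19,862.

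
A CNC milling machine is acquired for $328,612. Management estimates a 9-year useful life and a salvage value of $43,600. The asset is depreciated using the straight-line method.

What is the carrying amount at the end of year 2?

$265,276

Depreciable base = $328,612 − $43,600 = $285,012.
Annual expense = $285,012 / 9 = $31,668.
End of year 1: book value $296,944.
End of year 2: book value $265,276.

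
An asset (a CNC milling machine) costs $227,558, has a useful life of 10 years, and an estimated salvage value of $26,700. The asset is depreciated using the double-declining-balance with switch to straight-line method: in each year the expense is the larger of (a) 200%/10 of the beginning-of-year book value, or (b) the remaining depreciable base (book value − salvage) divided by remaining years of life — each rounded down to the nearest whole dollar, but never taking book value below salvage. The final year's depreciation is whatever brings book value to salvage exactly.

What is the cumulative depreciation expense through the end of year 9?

$197,014

Depreciable base = $227,558 − $26,700 = $200,858.
Year 1: DB = ⌊$227,558 × 200%/10⌋ = $45,511; SL = ⌊$200,858/10⌋ = $20,085 → take DB $45,511. Book value $182,047.
Year 2: DB = ⌊$182,047 × 200%/10⌋ = $36,409; SL = ⌊$155,347/9⌋ = $17,260 → take DB $36,409. Book value $145,638.
Year 3: DB = ⌊$145,638 × 200%/10⌋ = $29,127; SL = ⌊$118,938/8⌋ = $14,867 → take DB $29,127. Book value $116,511.
Year 4: DB = ⌊$116,511 × 200%/10⌋ = $23,302; SL = ⌊$89,811/7⌋ = $12,830 → take DB $23,302. Book value $93,209.
Year 5: DB = ⌊$93,209 × 200%/10⌋ = $18,641; SL = ⌊$66,509/6⌋ = $11,084 → take DB $18,641. Book value $74,568.
Year 6: DB = ⌊$74,568 × 200%/10⌋ = $14,913; SL = ⌊$47,868/5⌋ = $9,573 → take DB $14,913. Book value $59,655.
Year 7: DB = ⌊$59,655 × 200%/10⌋ = $11,931; SL = ⌊$32,955/4⌋ = $8,238 → take DB $11,931. Book value $47,724.
Year 8: DB = ⌊$47,724 × 200%/10⌋ = $9,544; SL = ⌊$21,024/3⌋ = $7,008 → take DB $9,544. Book value $38,180.
Year 9: DB = ⌊$38,180 × 200%/10⌋ = $7,636; SL = ⌊$11,480/2⌋ = $5,740 → take DB $7,636. Book value $30,544.
Accumulated through year 9 = $227,558 − $30,544 = $197,014.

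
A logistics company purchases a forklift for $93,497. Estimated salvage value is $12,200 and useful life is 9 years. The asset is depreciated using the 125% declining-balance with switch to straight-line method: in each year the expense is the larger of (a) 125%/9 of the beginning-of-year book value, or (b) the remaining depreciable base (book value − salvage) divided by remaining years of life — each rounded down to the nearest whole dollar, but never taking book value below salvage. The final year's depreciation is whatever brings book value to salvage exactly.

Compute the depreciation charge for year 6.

$7,842

Depreciable base = $93,497 − $12,200 = $81,297.
Year 1: DB = ⌊$93,497 × 125%/9⌋ = $12,985; SL = ⌊$81,297/9⌋ = $9,033 → take DB $12,985. Book value $80,512.
Year 2: DB = ⌊$80,512 × 125%/9⌋ = $11,182; SL = ⌊$68,312/8⌋ = $8,539 → take DB $11,182. Book value $69,330.
Year 3: DB = ⌊$69,330 × 125%/9⌋ = $9,629; SL = ⌊$57,130/7⌋ = $8,161 → take DB $9,629. Book value $59,701.
Year 4: DB = ⌊$59,701 × 125%/9⌋ = $8,291; SL = ⌊$47,501/6⌋ = $7,916 → take DB $8,291. Book value $51,410.
Year 5: DB = ⌊$51,410 × 125%/9⌋ = $7,140; SL = ⌊$39,210/5⌋ = $7,842 → take SL $7,842. Book value $43,568.
Year 6: DB = ⌊$43,568 × 125%/9⌋ = $6,051; SL = ⌊$31,368/4⌋ = $7,842 → take SL $7,842. Book value $35,726.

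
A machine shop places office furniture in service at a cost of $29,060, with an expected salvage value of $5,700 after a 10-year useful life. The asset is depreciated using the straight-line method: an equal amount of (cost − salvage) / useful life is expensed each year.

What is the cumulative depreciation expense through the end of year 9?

Depreciable base = $29,060 − $5,700 = $23,360.
Annual expense = $23,360 / 10 = $2,336.
End of year 1: book value $26,724.
End of year 2: book value $24,388.
End of year 3: book value $22,052.
End of year 4: book value $19,716.
End of year 5: book value $17,380.
End of year 6: book value $15,044.
End of year 7: book value $12,708.
End of year 8: book value $10,372.
End of year 9: book value $8,036.
Accumulated through year 9 = $29,060 − $8,036 = $21,024.

$21,024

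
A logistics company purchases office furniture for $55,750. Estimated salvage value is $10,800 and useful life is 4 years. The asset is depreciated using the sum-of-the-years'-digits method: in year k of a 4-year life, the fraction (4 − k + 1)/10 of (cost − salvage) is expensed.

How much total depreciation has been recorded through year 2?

Depreciable base = $55,750 − $10,800 = $44,950.
Sum of the years' digits = 4+3+2+1 = 10.
Year 1: $44,950 × 4/10 = $17,980. Book value $37,770.
Year 2: $44,950 × 3/10 = $13,485. Book value $24,285.
Accumulated through year 2 = $55,750 − $24,285 = $31,465.

$31,465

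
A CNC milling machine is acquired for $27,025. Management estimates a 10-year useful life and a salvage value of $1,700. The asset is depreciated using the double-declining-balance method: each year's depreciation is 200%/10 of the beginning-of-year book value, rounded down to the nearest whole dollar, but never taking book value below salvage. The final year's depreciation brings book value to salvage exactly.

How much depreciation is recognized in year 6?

Depreciable base = $27,025 − $1,700 = $25,325.
Year 1: ⌊$27,025 × 200%/10⌋ = $5,405. Book value $21,620.
Year 2: ⌊$21,620 × 200%/10⌋ = $4,324. Book value $17,296.
Year 3: ⌊$17,296 × 200%/10⌋ = $3,459. Book value $13,837.
Year 4: ⌊$13,837 × 200%/10⌋ = $2,767. Book value $11,070.
Year 5: ⌊$11,070 × 200%/10⌋ = $2,214. Book value $8,856.
Year 6: ⌊$8,856 × 200%/10⌋ = $1,771. Book value $7,085.

$1,771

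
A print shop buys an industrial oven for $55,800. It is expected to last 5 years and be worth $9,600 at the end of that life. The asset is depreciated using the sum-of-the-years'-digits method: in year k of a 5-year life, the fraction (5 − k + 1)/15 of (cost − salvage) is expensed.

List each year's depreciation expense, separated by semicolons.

$15,400; $12,320; $9,240; $6,160; $3,080

Depreciable base = $55,800 − $9,600 = $46,200.
Sum of the years' digits = 5+4+3+2+1 = 15.
Year 1: $46,200 × 5/15 = $15,400. Book value $40,400.
Year 2: $46,200 × 4/15 = $12,320. Book value $28,080.
Year 3: $46,200 × 3/15 = $9,240. Book value $18,840.
Year 4: $46,200 × 2/15 = $6,160. Book value $12,680.
Year 5: $46,200 × 1/15 = $3,080. Book value $9,600.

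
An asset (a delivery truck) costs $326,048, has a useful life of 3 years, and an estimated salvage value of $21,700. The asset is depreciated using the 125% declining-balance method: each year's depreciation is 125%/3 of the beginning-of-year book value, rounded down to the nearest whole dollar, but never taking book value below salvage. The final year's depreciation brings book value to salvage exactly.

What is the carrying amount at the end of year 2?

Depreciable base = $326,048 − $21,700 = $304,348.
Year 1: ⌊$326,048 × 125%/3⌋ = $135,853. Book value $190,195.
Year 2: ⌊$190,195 × 125%/3⌋ = $79,247. Book value $110,948.

$110,948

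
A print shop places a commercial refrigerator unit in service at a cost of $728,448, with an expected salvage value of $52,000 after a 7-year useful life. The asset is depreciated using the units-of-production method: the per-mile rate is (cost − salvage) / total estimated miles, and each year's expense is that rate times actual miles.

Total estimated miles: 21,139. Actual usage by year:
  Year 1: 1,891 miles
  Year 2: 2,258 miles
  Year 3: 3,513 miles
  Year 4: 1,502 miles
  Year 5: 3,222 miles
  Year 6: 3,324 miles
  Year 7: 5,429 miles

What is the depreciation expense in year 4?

Depreciable base = $728,448 − $52,000 = $676,448.
Rate = $676,448 / 21,139 miles = $32 per mile.
Year 1: 1,891 × $32 = $60,512. Book value $667,936.
Year 2: 2,258 × $32 = $72,256. Book value $595,680.
Year 3: 3,513 × $32 = $112,416. Book value $483,264.
Year 4: 1,502 × $32 = $48,064. Book value $435,200.

$48,064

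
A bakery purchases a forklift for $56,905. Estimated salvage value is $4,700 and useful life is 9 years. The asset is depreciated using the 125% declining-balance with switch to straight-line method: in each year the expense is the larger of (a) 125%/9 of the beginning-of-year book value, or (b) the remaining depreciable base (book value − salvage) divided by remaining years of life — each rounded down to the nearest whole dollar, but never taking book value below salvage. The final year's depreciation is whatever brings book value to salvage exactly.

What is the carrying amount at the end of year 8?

Depreciable base = $56,905 − $4,700 = $52,205.
Year 1: DB = ⌊$56,905 × 125%/9⌋ = $7,903; SL = ⌊$52,205/9⌋ = $5,800 → take DB $7,903. Book value $49,002.
Year 2: DB = ⌊$49,002 × 125%/9⌋ = $6,805; SL = ⌊$44,302/8⌋ = $5,537 → take DB $6,805. Book value $42,197.
Year 3: DB = ⌊$42,197 × 125%/9⌋ = $5,860; SL = ⌊$37,497/7⌋ = $5,356 → take DB $5,860. Book value $36,337.
Year 4: DB = ⌊$36,337 × 125%/9⌋ = $5,046; SL = ⌊$31,637/6⌋ = $5,272 → take SL $5,272. Book value $31,065.
Year 5: DB = ⌊$31,065 × 125%/9⌋ = $4,314; SL = ⌊$26,365/5⌋ = $5,273 → take SL $5,273. Book value $25,792.
Year 6: DB = ⌊$25,792 × 125%/9⌋ = $3,582; SL = ⌊$21,092/4⌋ = $5,273 → take SL $5,273. Book value $20,519.
Year 7: DB = ⌊$20,519 × 125%/9⌋ = $2,849; SL = ⌊$15,819/3⌋ = $5,273 → take SL $5,273. Book value $15,246.
Year 8: DB = ⌊$15,246 × 125%/9⌋ = $2,117; SL = ⌊$10,546/2⌋ = $5,273 → take SL $5,273. Book value $9,973.

$9,973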